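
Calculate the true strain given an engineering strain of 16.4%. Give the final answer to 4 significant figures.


epsilon_true = ln(1 + epsilon_eng)
epsilon_true = ln(1 + 0.164)
epsilon_true = 0.1519


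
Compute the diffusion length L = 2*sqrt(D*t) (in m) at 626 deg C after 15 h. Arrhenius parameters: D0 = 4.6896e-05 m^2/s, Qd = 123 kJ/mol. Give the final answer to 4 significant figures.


Step 1: D = D0 * exp(-Qd/(R*T))
T = 899.15 K
D = 4.6896e-05 * exp(-123e3 / (8.314 * 899.15)) = 3.3527e-12 m^2/s
Step 2: L = 2*sqrt(D*t)
t = 15 h = 54000 s
L = 2*sqrt(3.3527e-12 * 54000) = 8.51e-04 m


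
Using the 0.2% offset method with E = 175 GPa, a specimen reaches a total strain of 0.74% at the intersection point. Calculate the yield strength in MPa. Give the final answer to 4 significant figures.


Offset strain = 0.002
Elastic strain at yield = total_strain - offset = 7.4e-03 - 0.002 = 5.4e-03
sigma_y = E * elastic_strain = 175000 * 5.4e-03
sigma_y = 945 MPa


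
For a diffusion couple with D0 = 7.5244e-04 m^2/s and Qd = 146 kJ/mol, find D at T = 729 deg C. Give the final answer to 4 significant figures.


D = D0 * exp(-Qd / (R*T))
T = 1002.15 K
D = 7.5244e-04 * exp(-146e3 / (8.314 * 1002.15))
D = 1.846e-11 m^2/s


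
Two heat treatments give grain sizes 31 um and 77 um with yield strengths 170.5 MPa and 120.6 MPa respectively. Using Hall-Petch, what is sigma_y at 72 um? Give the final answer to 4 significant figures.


sigma_y = sigma0 + k / sqrt(d)
1/sqrt(d1) = 1/sqrt(3.1e-05) = 179.605;  1/sqrt(d2) = 113.961
k = (sigma1 - sigma2) / (1/sqrt(d1) - 1/sqrt(d2)) = (170.5 - 120.6) / (179.605 - 113.961) = 0.760152 MPa*m^0.5
sigma0 = sigma1 - k/sqrt(d1) = 170.5 - 0.760152*179.605 = 33.9726 MPa
sigma_y(d3) = 33.9726 + 0.760152 / sqrt(7.2e-05) = 123.6 MPa


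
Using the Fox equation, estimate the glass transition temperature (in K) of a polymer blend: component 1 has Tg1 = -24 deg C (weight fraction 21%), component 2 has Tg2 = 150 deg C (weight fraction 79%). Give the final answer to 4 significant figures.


1/Tg = w1/Tg1 + w2/Tg2 (in Kelvin)
Tg1 = 249.15 K, Tg2 = 423.15 K
1/Tg = 0.21/249.15 + 0.79/423.15
Tg = 369 K


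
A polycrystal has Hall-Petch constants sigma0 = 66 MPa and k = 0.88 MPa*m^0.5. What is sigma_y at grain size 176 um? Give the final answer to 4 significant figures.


sigma_y = sigma0 + k / sqrt(d)
d = 176 um = 1.76e-04 m
sigma_y = 66 + 0.88 / sqrt(1.76e-04)
sigma_y = 132.3 MPa


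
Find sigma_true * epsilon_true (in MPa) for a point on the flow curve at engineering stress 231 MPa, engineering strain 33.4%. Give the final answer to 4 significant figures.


sigma_true = sigma_eng * (1 + epsilon_eng)
sigma_true = 231 * (1 + 0.334) = 308.154 MPa
epsilon_true = ln(1 + epsilon_eng)
epsilon_true = ln(1 + 0.334) = 0.288182
sigma_true * epsilon_true = 308.154 * 0.288182 = 88.8 MPa


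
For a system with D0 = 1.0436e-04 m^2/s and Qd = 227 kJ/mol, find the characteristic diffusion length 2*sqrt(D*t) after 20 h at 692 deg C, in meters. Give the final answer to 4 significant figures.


Step 1: D = D0 * exp(-Qd/(R*T))
T = 965.15 K
D = 1.0436e-04 * exp(-227e3 / (8.314 * 965.15)) = 5.40357e-17 m^2/s
Step 2: L = 2*sqrt(D*t)
t = 20 h = 72000 s
L = 2*sqrt(5.40357e-17 * 72000) = 3.945e-06 m


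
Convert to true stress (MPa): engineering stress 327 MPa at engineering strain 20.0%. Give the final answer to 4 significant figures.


sigma_true = sigma_eng * (1 + epsilon_eng)
sigma_true = 327 * (1 + 0.2)
sigma_true = 392.4 MPa


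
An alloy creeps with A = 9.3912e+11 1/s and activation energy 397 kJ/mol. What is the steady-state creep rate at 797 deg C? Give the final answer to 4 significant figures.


rate = A * exp(-Q / (R*T))
T = 797 + 273.15 = 1070.15 K
rate = 9.3912e+11 * exp(-397e3 / (8.314 * 1070.15))
rate = 3.928e-08 1/s


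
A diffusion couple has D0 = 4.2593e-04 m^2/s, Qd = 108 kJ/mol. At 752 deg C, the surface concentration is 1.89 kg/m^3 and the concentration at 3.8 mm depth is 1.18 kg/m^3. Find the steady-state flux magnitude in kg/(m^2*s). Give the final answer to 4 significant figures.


Step 1: D = D0 * exp(-Qd/(R*T))
T = 752 + 273.15 = 1025.15 K
D = 4.2593e-04 * exp(-108e3 / (8.314 * 1025.15)) = 1.3372e-09 m^2/s
Step 2: J = D * (C1 - C2) / dx
J = 1.3372e-09 * (1.89 - 1.18) / 3.8e-03
J = 2.498e-07 kg/(m^2*s)


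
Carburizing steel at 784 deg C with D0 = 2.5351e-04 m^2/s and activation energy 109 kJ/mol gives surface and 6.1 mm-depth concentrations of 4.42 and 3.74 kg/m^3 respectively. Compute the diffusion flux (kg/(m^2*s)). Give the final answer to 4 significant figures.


Step 1: D = D0 * exp(-Qd/(R*T))
T = 784 + 273.15 = 1057.15 K
D = 2.5351e-04 * exp(-109e3 / (8.314 * 1057.15)) = 1.04237e-09 m^2/s
Step 2: J = D * (C1 - C2) / dx
J = 1.04237e-09 * (4.42 - 3.74) / 6.1e-03
J = 1.162e-07 kg/(m^2*s)


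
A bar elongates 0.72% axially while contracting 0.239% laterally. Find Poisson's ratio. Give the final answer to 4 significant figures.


nu = -epsilon_lat / epsilon_axial
Lateral strain is contraction (negative), so using magnitudes:
nu = 0.239 / 0.72
nu = 0.3319


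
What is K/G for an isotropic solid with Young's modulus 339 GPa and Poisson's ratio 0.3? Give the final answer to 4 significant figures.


G = E / (2*(1+nu))
G = 339 / (2*(1+0.3)) = 130.385 GPa
K = E / (3*(1-2*nu))
K = 339 / (3*(1-2*0.3)) = 282.5 GPa
K/G = 282.5 / 130.385 = 2.167


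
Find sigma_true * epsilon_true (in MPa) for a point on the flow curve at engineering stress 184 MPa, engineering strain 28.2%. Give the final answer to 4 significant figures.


sigma_true = sigma_eng * (1 + epsilon_eng)
sigma_true = 184 * (1 + 0.282) = 235.888 MPa
epsilon_true = ln(1 + epsilon_eng)
epsilon_true = ln(1 + 0.282) = 0.248421
sigma_true * epsilon_true = 235.888 * 0.248421 = 58.6 MPa


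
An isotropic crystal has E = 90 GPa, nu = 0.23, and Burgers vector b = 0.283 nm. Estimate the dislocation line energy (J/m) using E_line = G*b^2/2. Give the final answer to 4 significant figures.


Step 1: G = E / (2*(1+nu))
G = 90 / (2*(1+0.23)) = 36.5854 GPa = 3.65854e+10 Pa
Step 2: E_line = G*b^2/2
b = 0.283 nm = 2.83e-10 m
E_line = 0.5 * 3.65854e+10 * (2.83e-10)^2 = 1.465e-09 J/m


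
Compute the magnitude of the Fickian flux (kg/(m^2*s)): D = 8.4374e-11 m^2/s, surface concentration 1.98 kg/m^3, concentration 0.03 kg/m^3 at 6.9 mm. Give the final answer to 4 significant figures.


J = -D * (dC/dx) = D * (C1 - C2) / dx
J = 8.4374e-11 * (1.98 - 0.03) / 6.9e-03
J = 2.384e-08 kg/(m^2*s)


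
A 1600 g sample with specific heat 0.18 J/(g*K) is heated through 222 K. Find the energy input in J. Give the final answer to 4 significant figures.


Q = m * cp * dT
Q = 1600 * 0.18 * 222
Q = 63940 J


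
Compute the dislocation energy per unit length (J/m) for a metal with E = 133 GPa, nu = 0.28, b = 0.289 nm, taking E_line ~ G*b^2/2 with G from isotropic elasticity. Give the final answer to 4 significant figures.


Step 1: G = E / (2*(1+nu))
G = 133 / (2*(1+0.28)) = 51.9531 GPa = 5.19531e+10 Pa
Step 2: E_line = G*b^2/2
b = 0.289 nm = 2.89e-10 m
E_line = 0.5 * 5.19531e+10 * (2.89e-10)^2 = 2.17e-09 J/m


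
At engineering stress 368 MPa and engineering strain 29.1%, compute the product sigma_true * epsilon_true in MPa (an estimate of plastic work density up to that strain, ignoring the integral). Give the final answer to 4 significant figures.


sigma_true = sigma_eng * (1 + epsilon_eng)
sigma_true = 368 * (1 + 0.291) = 475.088 MPa
epsilon_true = ln(1 + epsilon_eng)
epsilon_true = ln(1 + 0.291) = 0.255417
sigma_true * epsilon_true = 475.088 * 0.255417 = 121.3 MPa


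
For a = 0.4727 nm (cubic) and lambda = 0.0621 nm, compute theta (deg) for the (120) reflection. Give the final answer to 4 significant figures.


d = a / sqrt(h^2+k^2+l^2)
d = 0.4727 / sqrt(5) = 0.211398 nm
lambda = 2*d*sin(theta)  =>  sin(theta) = lambda / (2*d)
sin(theta) = 0.0621 / (2 * 0.211398) = 0.146879
theta = 8.446 deg


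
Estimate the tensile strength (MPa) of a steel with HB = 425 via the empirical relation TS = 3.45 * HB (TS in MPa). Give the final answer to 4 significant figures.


TS (MPa) = 3.45 * HB
TS = 3.45 * 425
TS = 1466 MPa


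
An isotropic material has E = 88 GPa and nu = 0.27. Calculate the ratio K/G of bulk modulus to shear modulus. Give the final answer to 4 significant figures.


G = E / (2*(1+nu))
G = 88 / (2*(1+0.27)) = 34.6457 GPa
K = E / (3*(1-2*nu))
K = 88 / (3*(1-2*0.27)) = 63.7681 GPa
K/G = 63.7681 / 34.6457 = 1.841


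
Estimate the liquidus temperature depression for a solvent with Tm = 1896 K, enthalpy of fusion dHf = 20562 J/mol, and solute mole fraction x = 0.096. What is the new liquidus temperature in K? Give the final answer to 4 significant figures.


dT = R*Tm^2*x / dHf
dT = 8.314 * 1896^2 * 0.096 / 20562
dT = 139.538 K
T_new = 1896 - 139.538 = 1756 K


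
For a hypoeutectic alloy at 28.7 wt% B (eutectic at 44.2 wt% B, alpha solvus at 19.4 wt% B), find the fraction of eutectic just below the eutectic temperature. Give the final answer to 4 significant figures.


f_primary = (C_e - C0) / (C_e - C_alpha_max)
f_primary = (44.2 - 28.7) / (44.2 - 19.4)
f_primary = 0.625
f_eutectic = 1 - 0.625 = 0.375


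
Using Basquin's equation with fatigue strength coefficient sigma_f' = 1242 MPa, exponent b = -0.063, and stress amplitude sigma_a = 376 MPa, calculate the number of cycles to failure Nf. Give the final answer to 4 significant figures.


sigma_a = sigma_f' * (2*Nf)^b
2*Nf = (sigma_a / sigma_f')^(1/b)
2*Nf = (376 / 1242)^(1/-0.063)
2*Nf = 1.72601e+08
Nf = 8.63e+07 cycles


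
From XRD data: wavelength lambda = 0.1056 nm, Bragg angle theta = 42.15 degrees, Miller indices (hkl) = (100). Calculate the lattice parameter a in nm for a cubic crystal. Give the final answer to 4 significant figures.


d = lambda / (2*sin(theta))
d = 0.1056 / (2*sin(42.15 deg))
d = 0.0786799 nm
a = d * sqrt(h^2+k^2+l^2) = 0.0786799 * sqrt(1)
a = 0.07868 nm


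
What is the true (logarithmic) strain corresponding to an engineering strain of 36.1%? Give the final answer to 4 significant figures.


epsilon_true = ln(1 + epsilon_eng)
epsilon_true = ln(1 + 0.361)
epsilon_true = 0.3082


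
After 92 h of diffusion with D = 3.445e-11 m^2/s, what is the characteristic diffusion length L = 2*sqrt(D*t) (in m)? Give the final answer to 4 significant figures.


t = 92 hr = 331200 s
Diffusion length = 2*sqrt(D*t)
= 2*sqrt(3.445e-11 * 331200)
= 6.756e-03 m


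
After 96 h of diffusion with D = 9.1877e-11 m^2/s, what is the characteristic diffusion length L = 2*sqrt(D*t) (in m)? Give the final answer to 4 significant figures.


t = 96 hr = 345600 s
Diffusion length = 2*sqrt(D*t)
= 2*sqrt(9.1877e-11 * 345600)
= 0.01127 m


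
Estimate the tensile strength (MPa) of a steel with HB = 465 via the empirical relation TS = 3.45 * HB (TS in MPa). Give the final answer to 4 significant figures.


TS (MPa) = 3.45 * HB
TS = 3.45 * 465
TS = 1604 MPa


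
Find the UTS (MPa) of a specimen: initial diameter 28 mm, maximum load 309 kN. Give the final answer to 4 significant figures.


A0 = pi*(d/2)^2 = pi*(28/2)^2 = 615.752 mm^2
UTS = F_max / A0 = 309*1000 / 615.752
UTS = 501.8 MPa


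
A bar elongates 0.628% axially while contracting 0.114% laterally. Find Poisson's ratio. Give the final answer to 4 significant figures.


nu = -epsilon_lat / epsilon_axial
Lateral strain is contraction (negative), so using magnitudes:
nu = 0.114 / 0.628
nu = 0.1815


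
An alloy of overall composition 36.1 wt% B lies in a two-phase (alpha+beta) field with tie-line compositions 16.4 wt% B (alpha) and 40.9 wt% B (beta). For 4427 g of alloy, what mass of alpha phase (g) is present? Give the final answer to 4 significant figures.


f_alpha = (C_beta - C0) / (C_beta - C_alpha)
f_alpha = (40.9 - 36.1) / (40.9 - 16.4) = 0.195918
m_alpha = f_alpha * m_total = 0.195918 * 4427 = 867.3 g


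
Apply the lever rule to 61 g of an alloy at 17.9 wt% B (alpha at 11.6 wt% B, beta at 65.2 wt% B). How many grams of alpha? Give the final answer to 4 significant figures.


f_alpha = (C_beta - C0) / (C_beta - C_alpha)
f_alpha = (65.2 - 17.9) / (65.2 - 11.6) = 0.882463
m_alpha = f_alpha * m_total = 0.882463 * 61 = 53.83 g


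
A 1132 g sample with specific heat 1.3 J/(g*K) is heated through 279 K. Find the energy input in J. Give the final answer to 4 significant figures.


Q = m * cp * dT
Q = 1132 * 1.3 * 279
Q = 410600 J


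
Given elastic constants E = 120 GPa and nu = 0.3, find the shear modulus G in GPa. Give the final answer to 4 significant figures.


G = E / (2*(1+nu))
G = 120 / (2*(1+0.3))
G = 46.15 GPa


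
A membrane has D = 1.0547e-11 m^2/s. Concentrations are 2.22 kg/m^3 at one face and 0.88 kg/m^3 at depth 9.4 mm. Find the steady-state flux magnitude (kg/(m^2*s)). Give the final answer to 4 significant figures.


J = -D * (dC/dx) = D * (C1 - C2) / dx
J = 1.0547e-11 * (2.22 - 0.88) / 9.4e-03
J = 1.504e-09 kg/(m^2*s)


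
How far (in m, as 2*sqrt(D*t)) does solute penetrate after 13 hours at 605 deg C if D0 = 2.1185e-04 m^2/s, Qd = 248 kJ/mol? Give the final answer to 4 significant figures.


Step 1: D = D0 * exp(-Qd/(R*T))
T = 878.15 K
D = 2.1185e-04 * exp(-248e3 / (8.314 * 878.15)) = 3.74811e-19 m^2/s
Step 2: L = 2*sqrt(D*t)
t = 13 h = 46800 s
L = 2*sqrt(3.74811e-19 * 46800) = 2.649e-07 m


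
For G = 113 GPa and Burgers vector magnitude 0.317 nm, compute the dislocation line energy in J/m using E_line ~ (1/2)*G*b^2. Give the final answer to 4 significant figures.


E = G*b^2/2
b = 0.317 nm = 3.17e-10 m
G = 113 GPa = 1.13e+11 Pa
E = 0.5 * 1.13e+11 * (3.17e-10)^2
E = 5.678e-09 J/m


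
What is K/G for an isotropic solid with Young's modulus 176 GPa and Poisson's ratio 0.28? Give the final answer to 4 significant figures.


G = E / (2*(1+nu))
G = 176 / (2*(1+0.28)) = 68.75 GPa
K = E / (3*(1-2*nu))
K = 176 / (3*(1-2*0.28)) = 133.333 GPa
K/G = 133.333 / 68.75 = 1.939


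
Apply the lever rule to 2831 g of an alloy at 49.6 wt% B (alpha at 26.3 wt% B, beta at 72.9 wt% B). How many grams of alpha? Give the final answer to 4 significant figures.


f_alpha = (C_beta - C0) / (C_beta - C_alpha)
f_alpha = (72.9 - 49.6) / (72.9 - 26.3) = 0.5
m_alpha = f_alpha * m_total = 0.5 * 2831 = 1416 g


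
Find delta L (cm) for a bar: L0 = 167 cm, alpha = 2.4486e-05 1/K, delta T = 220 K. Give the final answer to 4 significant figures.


dL = L0 * alpha * dT
dL = 167 * 2.4486e-05 * 220
dL = 0.8996 cm


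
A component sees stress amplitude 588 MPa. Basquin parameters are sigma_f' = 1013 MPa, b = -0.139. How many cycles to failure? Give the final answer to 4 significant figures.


sigma_a = sigma_f' * (2*Nf)^b
2*Nf = (sigma_a / sigma_f')^(1/b)
2*Nf = (588 / 1013)^(1/-0.139)
2*Nf = 50.0624
Nf = 25.03 cycles


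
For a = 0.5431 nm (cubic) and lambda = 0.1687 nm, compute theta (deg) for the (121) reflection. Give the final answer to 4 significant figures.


d = a / sqrt(h^2+k^2+l^2)
d = 0.5431 / sqrt(6) = 0.22172 nm
lambda = 2*d*sin(theta)  =>  sin(theta) = lambda / (2*d)
sin(theta) = 0.1687 / (2 * 0.22172) = 0.380435
theta = 22.36 deg


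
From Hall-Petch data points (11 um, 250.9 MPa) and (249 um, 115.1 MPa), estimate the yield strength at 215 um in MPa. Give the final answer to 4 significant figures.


sigma_y = sigma0 + k / sqrt(d)
1/sqrt(d1) = 1/sqrt(1.1e-05) = 301.511;  1/sqrt(d2) = 63.3724
k = (sigma1 - sigma2) / (1/sqrt(d1) - 1/sqrt(d2)) = (250.9 - 115.1) / (301.511 - 63.3724) = 0.570255 MPa*m^0.5
sigma0 = sigma1 - k/sqrt(d1) = 250.9 - 0.570255*301.511 = 78.9615 MPa
sigma_y(d3) = 78.9615 + 0.570255 / sqrt(2.15e-04) = 117.9 MPa


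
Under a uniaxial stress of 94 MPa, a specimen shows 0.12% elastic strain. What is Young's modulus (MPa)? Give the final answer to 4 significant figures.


E = sigma / epsilon
epsilon = 0.12% = 1.2e-03
E = 94 / 1.2e-03
E = 78330 MPa


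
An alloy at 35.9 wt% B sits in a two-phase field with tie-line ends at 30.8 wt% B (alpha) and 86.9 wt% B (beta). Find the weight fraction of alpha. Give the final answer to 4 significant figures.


f_alpha = (C_beta - C0) / (C_beta - C_alpha)
f_alpha = (86.9 - 35.9) / (86.9 - 30.8)
f_alpha = 0.9091


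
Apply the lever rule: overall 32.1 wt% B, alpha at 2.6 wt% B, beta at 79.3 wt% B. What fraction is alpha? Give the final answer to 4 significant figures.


f_alpha = (C_beta - C0) / (C_beta - C_alpha)
f_alpha = (79.3 - 32.1) / (79.3 - 2.6)
f_alpha = 0.6154


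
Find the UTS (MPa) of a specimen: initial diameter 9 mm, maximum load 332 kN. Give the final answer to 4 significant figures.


A0 = pi*(d/2)^2 = pi*(9/2)^2 = 63.6173 mm^2
UTS = F_max / A0 = 332*1000 / 63.6173
UTS = 5219 MPa


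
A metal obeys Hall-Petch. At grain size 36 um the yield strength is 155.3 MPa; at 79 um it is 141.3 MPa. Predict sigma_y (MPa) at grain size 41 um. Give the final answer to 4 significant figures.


sigma_y = sigma0 + k / sqrt(d)
1/sqrt(d1) = 1/sqrt(3.6e-05) = 166.667;  1/sqrt(d2) = 112.509
k = (sigma1 - sigma2) / (1/sqrt(d1) - 1/sqrt(d2)) = (155.3 - 141.3) / (166.667 - 112.509) = 0.258503 MPa*m^0.5
sigma0 = sigma1 - k/sqrt(d1) = 155.3 - 0.258503*166.667 = 112.216 MPa
sigma_y(d3) = 112.216 + 0.258503 / sqrt(4.1e-05) = 152.6 MPa


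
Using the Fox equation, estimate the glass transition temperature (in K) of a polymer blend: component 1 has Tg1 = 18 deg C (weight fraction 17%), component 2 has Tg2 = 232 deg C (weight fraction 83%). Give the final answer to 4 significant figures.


1/Tg = w1/Tg1 + w2/Tg2 (in Kelvin)
Tg1 = 291.15 K, Tg2 = 505.15 K
1/Tg = 0.17/291.15 + 0.83/505.15
Tg = 449 K


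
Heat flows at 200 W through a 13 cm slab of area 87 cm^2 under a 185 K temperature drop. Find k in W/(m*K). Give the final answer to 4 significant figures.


k = Q*L / (A*dT)
L = 0.13 m, A = 8.7e-03 m^2
k = 200 * 0.13 / (8.7e-03 * 185)
k = 16.15 W/(m*K)


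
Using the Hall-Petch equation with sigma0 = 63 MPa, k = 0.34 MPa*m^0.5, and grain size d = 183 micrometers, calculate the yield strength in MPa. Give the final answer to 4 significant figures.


sigma_y = sigma0 + k / sqrt(d)
d = 183 um = 1.83e-04 m
sigma_y = 63 + 0.34 / sqrt(1.83e-04)
sigma_y = 88.13 MPa


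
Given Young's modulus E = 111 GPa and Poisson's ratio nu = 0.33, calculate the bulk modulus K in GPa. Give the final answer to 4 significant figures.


K = E / (3*(1-2*nu))
K = 111 / (3*(1-2*0.33))
K = 108.8 GPa


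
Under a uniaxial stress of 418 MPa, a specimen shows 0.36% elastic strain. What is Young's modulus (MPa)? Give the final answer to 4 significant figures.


E = sigma / epsilon
epsilon = 0.36% = 3.6e-03
E = 418 / 3.6e-03
E = 116100 MPa


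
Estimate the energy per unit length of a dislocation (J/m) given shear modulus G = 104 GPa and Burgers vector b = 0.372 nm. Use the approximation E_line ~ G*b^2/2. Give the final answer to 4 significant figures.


E = G*b^2/2
b = 0.372 nm = 3.72e-10 m
G = 104 GPa = 1.04e+11 Pa
E = 0.5 * 1.04e+11 * (3.72e-10)^2
E = 7.196e-09 J/m


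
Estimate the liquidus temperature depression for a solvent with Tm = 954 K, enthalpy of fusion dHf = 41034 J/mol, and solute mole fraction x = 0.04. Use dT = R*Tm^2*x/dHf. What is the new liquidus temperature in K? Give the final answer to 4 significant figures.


dT = R*Tm^2*x / dHf
dT = 8.314 * 954^2 * 0.04 / 41034
dT = 7.37603 K
T_new = 954 - 7.37603 = 946.6 K


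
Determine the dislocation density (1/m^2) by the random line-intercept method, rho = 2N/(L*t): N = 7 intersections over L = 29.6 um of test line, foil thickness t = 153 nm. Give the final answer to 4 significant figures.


rho = 2N / (L * t)
L = 29.6 um = 2.96e-05 m, t = 153 nm = 1.53e-07 m
rho = 2 * 7 / (2.96e-05 * 1.53e-07)
rho = 3.091e+12 1/m^2


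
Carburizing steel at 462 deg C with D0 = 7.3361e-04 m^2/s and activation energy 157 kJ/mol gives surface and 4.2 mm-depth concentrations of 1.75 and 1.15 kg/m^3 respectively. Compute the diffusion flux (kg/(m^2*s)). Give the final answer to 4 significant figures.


Step 1: D = D0 * exp(-Qd/(R*T))
T = 462 + 273.15 = 735.15 K
D = 7.3361e-04 * exp(-157e3 / (8.314 * 735.15)) = 5.12549e-15 m^2/s
Step 2: J = D * (C1 - C2) / dx
J = 5.12549e-15 * (1.75 - 1.15) / 4.2e-03
J = 7.322e-13 kg/(m^2*s)


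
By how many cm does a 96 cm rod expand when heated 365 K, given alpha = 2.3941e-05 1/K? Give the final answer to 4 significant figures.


dL = L0 * alpha * dT
dL = 96 * 2.3941e-05 * 365
dL = 0.8389 cm


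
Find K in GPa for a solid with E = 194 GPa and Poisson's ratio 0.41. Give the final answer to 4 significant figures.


K = E / (3*(1-2*nu))
K = 194 / (3*(1-2*0.41))
K = 359.3 GPa


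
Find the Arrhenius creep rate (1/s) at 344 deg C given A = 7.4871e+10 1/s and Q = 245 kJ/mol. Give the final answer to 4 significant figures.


rate = A * exp(-Q / (R*T))
T = 344 + 273.15 = 617.15 K
rate = 7.4871e+10 * exp(-245e3 / (8.314 * 617.15))
rate = 1.371e-10 1/s


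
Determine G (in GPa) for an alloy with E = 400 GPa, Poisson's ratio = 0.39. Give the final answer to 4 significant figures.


G = E / (2*(1+nu))
G = 400 / (2*(1+0.39))
G = 143.9 GPa


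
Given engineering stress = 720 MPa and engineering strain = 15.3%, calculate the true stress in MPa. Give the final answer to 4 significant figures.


sigma_true = sigma_eng * (1 + epsilon_eng)
sigma_true = 720 * (1 + 0.153)
sigma_true = 830.2 MPa


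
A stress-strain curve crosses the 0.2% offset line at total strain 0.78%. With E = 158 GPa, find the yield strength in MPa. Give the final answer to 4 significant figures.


Offset strain = 0.002
Elastic strain at yield = total_strain - offset = 7.8e-03 - 0.002 = 5.8e-03
sigma_y = E * elastic_strain = 158000 * 5.8e-03
sigma_y = 916.4 MPa


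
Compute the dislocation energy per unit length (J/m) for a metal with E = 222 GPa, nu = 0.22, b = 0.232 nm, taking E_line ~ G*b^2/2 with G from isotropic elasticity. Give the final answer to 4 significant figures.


Step 1: G = E / (2*(1+nu))
G = 222 / (2*(1+0.22)) = 90.9836 GPa = 9.09836e+10 Pa
Step 2: E_line = G*b^2/2
b = 0.232 nm = 2.32e-10 m
E_line = 0.5 * 9.09836e+10 * (2.32e-10)^2 = 2.449e-09 J/m


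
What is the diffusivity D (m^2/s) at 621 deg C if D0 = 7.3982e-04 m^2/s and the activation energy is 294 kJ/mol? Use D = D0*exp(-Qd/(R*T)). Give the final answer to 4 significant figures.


D = D0 * exp(-Qd / (R*T))
T = 894.15 K
D = 7.3982e-04 * exp(-294e3 / (8.314 * 894.15))
D = 4.938e-21 m^2/s


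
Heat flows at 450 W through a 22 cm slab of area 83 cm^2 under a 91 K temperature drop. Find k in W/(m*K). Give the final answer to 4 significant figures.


k = Q*L / (A*dT)
L = 0.22 m, A = 8.3e-03 m^2
k = 450 * 0.22 / (8.3e-03 * 91)
k = 131.1 W/(m*K)


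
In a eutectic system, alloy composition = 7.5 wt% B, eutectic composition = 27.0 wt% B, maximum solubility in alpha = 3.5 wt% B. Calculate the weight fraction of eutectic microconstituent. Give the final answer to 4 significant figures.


f_primary = (C_e - C0) / (C_e - C_alpha_max)
f_primary = (27.0 - 7.5) / (27.0 - 3.5)
f_primary = 0.829787
f_eutectic = 1 - 0.829787 = 0.1702


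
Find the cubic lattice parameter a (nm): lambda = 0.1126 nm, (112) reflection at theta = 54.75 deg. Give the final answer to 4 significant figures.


d = lambda / (2*sin(theta))
d = 0.1126 / (2*sin(54.75 deg))
d = 0.0689409 nm
a = d * sqrt(h^2+k^2+l^2) = 0.0689409 * sqrt(6)
a = 0.1689 nm


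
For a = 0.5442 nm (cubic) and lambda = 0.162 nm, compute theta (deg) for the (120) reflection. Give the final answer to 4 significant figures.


d = a / sqrt(h^2+k^2+l^2)
d = 0.5442 / sqrt(5) = 0.243374 nm
lambda = 2*d*sin(theta)  =>  sin(theta) = lambda / (2*d)
sin(theta) = 0.162 / (2 * 0.243374) = 0.332822
theta = 19.44 deg


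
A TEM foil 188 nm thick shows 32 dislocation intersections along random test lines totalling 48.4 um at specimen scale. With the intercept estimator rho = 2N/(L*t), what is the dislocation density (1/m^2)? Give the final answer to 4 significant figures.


rho = 2N / (L * t)
L = 48.4 um = 4.84e-05 m, t = 188 nm = 1.88e-07 m
rho = 2 * 32 / (4.84e-05 * 1.88e-07)
rho = 7.034e+12 1/m^2


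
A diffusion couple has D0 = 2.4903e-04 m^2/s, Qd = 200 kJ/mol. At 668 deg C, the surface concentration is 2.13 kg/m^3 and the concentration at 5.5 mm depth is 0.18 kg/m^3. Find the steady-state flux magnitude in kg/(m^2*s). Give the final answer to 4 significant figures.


Step 1: D = D0 * exp(-Qd/(R*T))
T = 668 + 273.15 = 941.15 K
D = 2.4903e-04 * exp(-200e3 / (8.314 * 941.15)) = 1.9755e-15 m^2/s
Step 2: J = D * (C1 - C2) / dx
J = 1.9755e-15 * (2.13 - 0.18) / 5.5e-03
J = 7.004e-13 kg/(m^2*s)


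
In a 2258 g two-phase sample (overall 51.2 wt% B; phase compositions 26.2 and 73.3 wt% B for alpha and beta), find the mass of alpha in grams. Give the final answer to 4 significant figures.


f_alpha = (C_beta - C0) / (C_beta - C_alpha)
f_alpha = (73.3 - 51.2) / (73.3 - 26.2) = 0.469214
m_alpha = f_alpha * m_total = 0.469214 * 2258 = 1059 g


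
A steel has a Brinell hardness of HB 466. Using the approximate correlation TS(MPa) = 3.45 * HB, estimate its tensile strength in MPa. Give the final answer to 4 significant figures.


TS (MPa) = 3.45 * HB
TS = 3.45 * 466
TS = 1608 MPa


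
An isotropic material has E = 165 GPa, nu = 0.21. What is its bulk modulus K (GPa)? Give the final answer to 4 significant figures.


K = E / (3*(1-2*nu))
K = 165 / (3*(1-2*0.21))
K = 94.83 GPa


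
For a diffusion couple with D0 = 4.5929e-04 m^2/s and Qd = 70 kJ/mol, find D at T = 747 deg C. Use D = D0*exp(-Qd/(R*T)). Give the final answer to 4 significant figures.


D = D0 * exp(-Qd / (R*T))
T = 1020.15 K
D = 4.5929e-04 * exp(-70e3 / (8.314 * 1020.15))
D = 1.196e-07 m^2/s


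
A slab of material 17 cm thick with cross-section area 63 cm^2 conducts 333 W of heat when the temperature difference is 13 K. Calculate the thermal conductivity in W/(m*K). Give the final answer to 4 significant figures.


k = Q*L / (A*dT)
L = 0.17 m, A = 6.3e-03 m^2
k = 333 * 0.17 / (6.3e-03 * 13)
k = 691.2 W/(m*K)


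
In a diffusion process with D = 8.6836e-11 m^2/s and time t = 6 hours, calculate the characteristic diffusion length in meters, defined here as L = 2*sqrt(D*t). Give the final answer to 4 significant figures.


t = 6 hr = 21600 s
Diffusion length = 2*sqrt(D*t)
= 2*sqrt(8.6836e-11 * 21600)
= 2.739e-03 m


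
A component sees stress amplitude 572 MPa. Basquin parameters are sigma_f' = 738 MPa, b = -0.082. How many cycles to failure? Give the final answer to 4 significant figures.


sigma_a = sigma_f' * (2*Nf)^b
2*Nf = (sigma_a / sigma_f')^(1/b)
2*Nf = (572 / 738)^(1/-0.082)
2*Nf = 22.3623
Nf = 11.18 cycles


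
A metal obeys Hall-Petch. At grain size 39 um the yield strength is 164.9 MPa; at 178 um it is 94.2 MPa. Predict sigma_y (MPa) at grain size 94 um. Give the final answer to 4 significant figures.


sigma_y = sigma0 + k / sqrt(d)
1/sqrt(d1) = 1/sqrt(3.9e-05) = 160.128;  1/sqrt(d2) = 74.9532
k = (sigma1 - sigma2) / (1/sqrt(d1) - 1/sqrt(d2)) = (164.9 - 94.2) / (160.128 - 74.9532) = 0.830056 MPa*m^0.5
sigma0 = sigma1 - k/sqrt(d1) = 164.9 - 0.830056*160.128 = 31.9847 MPa
sigma_y(d3) = 31.9847 + 0.830056 / sqrt(9.4e-05) = 117.6 MPa


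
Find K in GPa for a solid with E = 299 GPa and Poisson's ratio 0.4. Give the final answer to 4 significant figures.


K = E / (3*(1-2*nu))
K = 299 / (3*(1-2*0.4))
K = 498.3 GPa


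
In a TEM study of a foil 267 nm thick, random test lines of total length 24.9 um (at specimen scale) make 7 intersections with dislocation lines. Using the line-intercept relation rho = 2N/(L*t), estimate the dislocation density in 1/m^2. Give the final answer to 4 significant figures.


rho = 2N / (L * t)
L = 24.9 um = 2.49e-05 m, t = 267 nm = 2.67e-07 m
rho = 2 * 7 / (2.49e-05 * 2.67e-07)
rho = 2.106e+12 1/m^2


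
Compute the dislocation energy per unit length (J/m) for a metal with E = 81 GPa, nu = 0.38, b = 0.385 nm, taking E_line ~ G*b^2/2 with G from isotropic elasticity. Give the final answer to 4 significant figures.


Step 1: G = E / (2*(1+nu))
G = 81 / (2*(1+0.38)) = 29.3478 GPa = 2.93478e+10 Pa
Step 2: E_line = G*b^2/2
b = 0.385 nm = 3.85e-10 m
E_line = 0.5 * 2.93478e+10 * (3.85e-10)^2 = 2.175e-09 J/m


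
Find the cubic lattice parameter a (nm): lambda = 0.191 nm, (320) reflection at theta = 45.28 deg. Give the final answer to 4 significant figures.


d = lambda / (2*sin(theta))
d = 0.191 / (2*sin(45.28 deg))
d = 0.134402 nm
a = d * sqrt(h^2+k^2+l^2) = 0.134402 * sqrt(13)
a = 0.4846 nm


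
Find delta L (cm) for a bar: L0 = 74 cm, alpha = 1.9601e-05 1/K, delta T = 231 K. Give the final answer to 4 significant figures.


dL = L0 * alpha * dT
dL = 74 * 1.9601e-05 * 231
dL = 0.3351 cm


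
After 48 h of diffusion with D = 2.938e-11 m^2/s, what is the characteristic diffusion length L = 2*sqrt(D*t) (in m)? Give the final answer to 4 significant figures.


t = 48 hr = 172800 s
Diffusion length = 2*sqrt(D*t)
= 2*sqrt(2.938e-11 * 172800)
= 4.506e-03 m


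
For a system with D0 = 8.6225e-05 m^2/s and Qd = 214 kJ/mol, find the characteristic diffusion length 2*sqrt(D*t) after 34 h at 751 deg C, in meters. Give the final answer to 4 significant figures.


Step 1: D = D0 * exp(-Qd/(R*T))
T = 1024.15 K
D = 8.6225e-05 * exp(-214e3 / (8.314 * 1024.15)) = 1.04861e-15 m^2/s
Step 2: L = 2*sqrt(D*t)
t = 34 h = 122400 s
L = 2*sqrt(1.04861e-15 * 122400) = 2.266e-05 m


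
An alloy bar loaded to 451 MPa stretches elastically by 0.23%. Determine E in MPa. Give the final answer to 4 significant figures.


E = sigma / epsilon
epsilon = 0.23% = 2.3e-03
E = 451 / 2.3e-03
E = 196100 MPa


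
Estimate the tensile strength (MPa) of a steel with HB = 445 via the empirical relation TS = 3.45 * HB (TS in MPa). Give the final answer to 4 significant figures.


TS (MPa) = 3.45 * HB
TS = 3.45 * 445
TS = 1535 MPa


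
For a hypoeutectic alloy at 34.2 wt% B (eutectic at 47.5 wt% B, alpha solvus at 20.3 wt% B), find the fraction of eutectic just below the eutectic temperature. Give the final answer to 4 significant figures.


f_primary = (C_e - C0) / (C_e - C_alpha_max)
f_primary = (47.5 - 34.2) / (47.5 - 20.3)
f_primary = 0.488971
f_eutectic = 1 - 0.488971 = 0.511


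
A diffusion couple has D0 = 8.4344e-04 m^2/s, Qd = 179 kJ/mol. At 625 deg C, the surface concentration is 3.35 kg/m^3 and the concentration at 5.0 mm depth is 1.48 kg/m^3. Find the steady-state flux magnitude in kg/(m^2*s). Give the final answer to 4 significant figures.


Step 1: D = D0 * exp(-Qd/(R*T))
T = 625 + 273.15 = 898.15 K
D = 8.4344e-04 * exp(-179e3 / (8.314 * 898.15)) = 3.27635e-14 m^2/s
Step 2: J = D * (C1 - C2) / dx
J = 3.27635e-14 * (3.35 - 1.48) / 5e-03
J = 1.225e-11 kg/(m^2*s)


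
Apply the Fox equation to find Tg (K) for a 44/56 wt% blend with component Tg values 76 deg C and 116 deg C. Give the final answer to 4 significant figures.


1/Tg = w1/Tg1 + w2/Tg2 (in Kelvin)
Tg1 = 349.15 K, Tg2 = 389.15 K
1/Tg = 0.44/349.15 + 0.56/389.15
Tg = 370.5 K


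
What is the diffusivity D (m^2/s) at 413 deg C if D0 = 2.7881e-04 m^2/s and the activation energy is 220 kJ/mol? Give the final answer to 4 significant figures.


D = D0 * exp(-Qd / (R*T))
T = 686.15 K
D = 2.7881e-04 * exp(-220e3 / (8.314 * 686.15))
D = 4.974e-21 m^2/s


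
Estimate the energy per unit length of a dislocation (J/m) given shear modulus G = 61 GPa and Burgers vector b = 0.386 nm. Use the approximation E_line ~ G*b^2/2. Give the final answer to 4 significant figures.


E = G*b^2/2
b = 0.386 nm = 3.86e-10 m
G = 61 GPa = 6.1e+10 Pa
E = 0.5 * 6.1e+10 * (3.86e-10)^2
E = 4.544e-09 J/m


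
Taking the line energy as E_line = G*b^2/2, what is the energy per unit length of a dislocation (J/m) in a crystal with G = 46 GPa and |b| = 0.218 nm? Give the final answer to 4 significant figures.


E = G*b^2/2
b = 0.218 nm = 2.18e-10 m
G = 46 GPa = 4.6e+10 Pa
E = 0.5 * 4.6e+10 * (2.18e-10)^2
E = 1.093e-09 J/m


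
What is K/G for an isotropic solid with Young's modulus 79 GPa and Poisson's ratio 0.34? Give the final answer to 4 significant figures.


G = E / (2*(1+nu))
G = 79 / (2*(1+0.34)) = 29.4776 GPa
K = E / (3*(1-2*nu))
K = 79 / (3*(1-2*0.34)) = 82.2917 GPa
K/G = 82.2917 / 29.4776 = 2.792


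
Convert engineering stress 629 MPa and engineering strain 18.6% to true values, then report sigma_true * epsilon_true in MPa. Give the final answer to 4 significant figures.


sigma_true = sigma_eng * (1 + epsilon_eng)
sigma_true = 629 * (1 + 0.186) = 745.994 MPa
epsilon_true = ln(1 + epsilon_eng)
epsilon_true = ln(1 + 0.186) = 0.170586
sigma_true * epsilon_true = 745.994 * 0.170586 = 127.3 MPa


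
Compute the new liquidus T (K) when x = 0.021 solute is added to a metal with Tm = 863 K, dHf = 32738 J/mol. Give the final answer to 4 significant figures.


dT = R*Tm^2*x / dHf
dT = 8.314 * 863^2 * 0.021 / 32738
dT = 3.9719 K
T_new = 863 - 3.9719 = 859 K


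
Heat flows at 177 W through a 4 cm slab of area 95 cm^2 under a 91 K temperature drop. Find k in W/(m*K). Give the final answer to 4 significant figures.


k = Q*L / (A*dT)
L = 0.04 m, A = 9.5e-03 m^2
k = 177 * 0.04 / (9.5e-03 * 91)
k = 8.19 W/(m*K)


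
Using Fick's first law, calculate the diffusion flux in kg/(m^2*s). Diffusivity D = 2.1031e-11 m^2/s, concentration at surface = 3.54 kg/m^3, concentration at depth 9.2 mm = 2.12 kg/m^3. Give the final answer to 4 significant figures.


J = -D * (dC/dx) = D * (C1 - C2) / dx
J = 2.1031e-11 * (3.54 - 2.12) / 9.2e-03
J = 3.246e-09 kg/(m^2*s)


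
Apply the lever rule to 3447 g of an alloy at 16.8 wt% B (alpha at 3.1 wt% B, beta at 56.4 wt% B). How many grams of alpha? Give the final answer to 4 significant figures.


f_alpha = (C_beta - C0) / (C_beta - C_alpha)
f_alpha = (56.4 - 16.8) / (56.4 - 3.1) = 0.742964
m_alpha = f_alpha * m_total = 0.742964 * 3447 = 2561 g


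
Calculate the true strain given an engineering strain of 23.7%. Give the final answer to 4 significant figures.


epsilon_true = ln(1 + epsilon_eng)
epsilon_true = ln(1 + 0.237)
epsilon_true = 0.2127


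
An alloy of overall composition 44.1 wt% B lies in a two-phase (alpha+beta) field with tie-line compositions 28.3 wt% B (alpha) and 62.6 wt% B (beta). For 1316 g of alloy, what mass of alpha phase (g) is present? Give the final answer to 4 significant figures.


f_alpha = (C_beta - C0) / (C_beta - C_alpha)
f_alpha = (62.6 - 44.1) / (62.6 - 28.3) = 0.539359
m_alpha = f_alpha * m_total = 0.539359 * 1316 = 709.8 g


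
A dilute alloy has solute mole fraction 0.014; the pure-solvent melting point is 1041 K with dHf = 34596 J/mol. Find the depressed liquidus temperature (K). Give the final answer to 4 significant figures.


dT = R*Tm^2*x / dHf
dT = 8.314 * 1041^2 * 0.014 / 34596
dT = 3.64597 K
T_new = 1041 - 3.64597 = 1037 K


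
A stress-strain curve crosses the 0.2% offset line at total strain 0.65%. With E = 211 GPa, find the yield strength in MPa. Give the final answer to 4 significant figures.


Offset strain = 0.002
Elastic strain at yield = total_strain - offset = 6.5e-03 - 0.002 = 4.5e-03
sigma_y = E * elastic_strain = 211000 * 4.5e-03
sigma_y = 949.5 MPa


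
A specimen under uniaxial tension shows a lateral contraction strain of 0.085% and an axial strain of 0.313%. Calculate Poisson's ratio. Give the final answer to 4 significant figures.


nu = -epsilon_lat / epsilon_axial
Lateral strain is contraction (negative), so using magnitudes:
nu = 0.085 / 0.313
nu = 0.2716


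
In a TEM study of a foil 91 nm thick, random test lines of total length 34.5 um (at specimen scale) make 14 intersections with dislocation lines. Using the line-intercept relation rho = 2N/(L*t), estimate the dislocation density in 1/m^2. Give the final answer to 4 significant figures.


rho = 2N / (L * t)
L = 34.5 um = 3.45e-05 m, t = 91 nm = 9.1e-08 m
rho = 2 * 14 / (3.45e-05 * 9.1e-08)
rho = 8.919e+12 1/m^2


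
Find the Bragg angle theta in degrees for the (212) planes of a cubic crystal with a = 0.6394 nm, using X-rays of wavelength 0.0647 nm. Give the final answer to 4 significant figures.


d = a / sqrt(h^2+k^2+l^2)
d = 0.6394 / sqrt(9) = 0.213133 nm
lambda = 2*d*sin(theta)  =>  sin(theta) = lambda / (2*d)
sin(theta) = 0.0647 / (2 * 0.213133) = 0.151783
theta = 8.73 deg


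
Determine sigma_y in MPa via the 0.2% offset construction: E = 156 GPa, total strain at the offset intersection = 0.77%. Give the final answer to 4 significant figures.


Offset strain = 0.002
Elastic strain at yield = total_strain - offset = 7.7e-03 - 0.002 = 5.7e-03
sigma_y = E * elastic_strain = 156000 * 5.7e-03
sigma_y = 889.2 MPa


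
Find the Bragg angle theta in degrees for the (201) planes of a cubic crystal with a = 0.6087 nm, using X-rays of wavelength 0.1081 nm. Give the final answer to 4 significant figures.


d = a / sqrt(h^2+k^2+l^2)
d = 0.6087 / sqrt(5) = 0.272219 nm
lambda = 2*d*sin(theta)  =>  sin(theta) = lambda / (2*d)
sin(theta) = 0.1081 / (2 * 0.272219) = 0.198553
theta = 11.45 deg


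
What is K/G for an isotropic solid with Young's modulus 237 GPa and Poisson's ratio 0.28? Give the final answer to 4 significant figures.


G = E / (2*(1+nu))
G = 237 / (2*(1+0.28)) = 92.5781 GPa
K = E / (3*(1-2*nu))
K = 237 / (3*(1-2*0.28)) = 179.545 GPa
K/G = 179.545 / 92.5781 = 1.939


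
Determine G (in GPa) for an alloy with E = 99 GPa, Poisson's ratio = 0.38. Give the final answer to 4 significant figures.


G = E / (2*(1+nu))
G = 99 / (2*(1+0.38))
G = 35.87 GPa


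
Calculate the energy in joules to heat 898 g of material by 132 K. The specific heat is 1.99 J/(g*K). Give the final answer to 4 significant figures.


Q = m * cp * dT
Q = 898 * 1.99 * 132
Q = 235900 J


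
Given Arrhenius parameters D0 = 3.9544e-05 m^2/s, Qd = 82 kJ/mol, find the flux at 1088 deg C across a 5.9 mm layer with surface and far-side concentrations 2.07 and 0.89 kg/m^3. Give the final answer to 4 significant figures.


Step 1: D = D0 * exp(-Qd/(R*T))
T = 1088 + 273.15 = 1361.15 K
D = 3.9544e-05 * exp(-82e3 / (8.314 * 1361.15)) = 2.81959e-08 m^2/s
Step 2: J = D * (C1 - C2) / dx
J = 2.81959e-08 * (2.07 - 0.89) / 5.9e-03
J = 5.639e-06 kg/(m^2*s)


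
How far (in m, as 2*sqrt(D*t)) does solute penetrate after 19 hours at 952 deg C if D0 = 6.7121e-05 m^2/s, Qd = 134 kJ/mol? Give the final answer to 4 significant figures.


Step 1: D = D0 * exp(-Qd/(R*T))
T = 1225.15 K
D = 6.7121e-05 * exp(-134e3 / (8.314 * 1225.15)) = 1.29874e-10 m^2/s
Step 2: L = 2*sqrt(D*t)
t = 19 h = 68400 s
L = 2*sqrt(1.29874e-10 * 68400) = 5.961e-03 m


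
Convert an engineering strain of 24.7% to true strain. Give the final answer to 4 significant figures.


epsilon_true = ln(1 + epsilon_eng)
epsilon_true = ln(1 + 0.247)
epsilon_true = 0.2207


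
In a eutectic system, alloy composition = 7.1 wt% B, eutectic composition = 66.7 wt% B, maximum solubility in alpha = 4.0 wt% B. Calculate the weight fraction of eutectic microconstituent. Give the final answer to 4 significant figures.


f_primary = (C_e - C0) / (C_e - C_alpha_max)
f_primary = (66.7 - 7.1) / (66.7 - 4.0)
f_primary = 0.950558
f_eutectic = 1 - 0.950558 = 0.04944


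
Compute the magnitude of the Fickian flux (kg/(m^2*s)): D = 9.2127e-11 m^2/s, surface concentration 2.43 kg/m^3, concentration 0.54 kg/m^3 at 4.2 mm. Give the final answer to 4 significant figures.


J = -D * (dC/dx) = D * (C1 - C2) / dx
J = 9.2127e-11 * (2.43 - 0.54) / 4.2e-03
J = 4.146e-08 kg/(m^2*s)


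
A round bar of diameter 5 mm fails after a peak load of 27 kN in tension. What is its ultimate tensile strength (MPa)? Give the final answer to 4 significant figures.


A0 = pi*(d/2)^2 = pi*(5/2)^2 = 19.635 mm^2
UTS = F_max / A0 = 27*1000 / 19.635
UTS = 1375 MPa


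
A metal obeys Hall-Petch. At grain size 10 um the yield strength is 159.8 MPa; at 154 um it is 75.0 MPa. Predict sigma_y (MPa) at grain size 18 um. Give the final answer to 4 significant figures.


sigma_y = sigma0 + k / sqrt(d)
1/sqrt(d1) = 1/sqrt(1e-05) = 316.228;  1/sqrt(d2) = 80.5823
k = (sigma1 - sigma2) / (1/sqrt(d1) - 1/sqrt(d2)) = (159.8 - 75.0) / (316.228 - 80.5823) = 0.359863 MPa*m^0.5
sigma0 = sigma1 - k/sqrt(d1) = 159.8 - 0.359863*316.228 = 46.0014 MPa
sigma_y(d3) = 46.0014 + 0.359863 / sqrt(1.8e-05) = 130.8 MPa
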